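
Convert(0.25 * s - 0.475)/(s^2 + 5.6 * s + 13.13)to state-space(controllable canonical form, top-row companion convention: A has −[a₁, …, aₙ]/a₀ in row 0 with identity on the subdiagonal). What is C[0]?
Reachable canonical form: C = numerator coefficients (right-aligned, zero-padded to length n).
num = 0.25*s - 0.475, C = [[0.25, -0.475]].
C[0] = 0.25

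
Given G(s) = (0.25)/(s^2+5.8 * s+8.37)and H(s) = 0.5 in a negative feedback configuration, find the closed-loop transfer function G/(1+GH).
Closed-loop T = G/(1+GH).
Numerator: G_num * H_den = 0.25.
Denominator: G_den * H_den + G_num * H_num = (s^2 + 5.8*s + 8.37) + (0.125) = s^2 + 5.8*s + 8.495.
T(s) = (0.25)/(s^2 + 5.8*s + 8.495)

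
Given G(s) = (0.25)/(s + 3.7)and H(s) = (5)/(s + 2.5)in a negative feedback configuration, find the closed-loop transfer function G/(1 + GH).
Closed-loop T = G/(1+GH).
Numerator: G_num * H_den = 0.25*s + 0.625.
Denominator: G_den * H_den + G_num * H_num = (s^2 + 6.2*s + 9.25) + (1.25) = s^2 + 6.2*s + 10.5.
T(s) = (0.25*s + 0.625)/(s^2 + 6.2*s + 10.5)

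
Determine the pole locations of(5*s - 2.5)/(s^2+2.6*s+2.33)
Set denominator = 0: s^2 + 2.6*s + 2.33 = 0 → Poles: -1.3 + 0.8j, -1.3 - 0.8j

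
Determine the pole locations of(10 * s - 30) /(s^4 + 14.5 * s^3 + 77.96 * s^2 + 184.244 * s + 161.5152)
Set denominator = 0: s^4 + 14.5*s^3 + 77.96*s^2 + 184.244*s + 161.5152 = (s + 3.8)(s + 3.3)(s + 2.8)(s + 4.6) = 0 → Poles: -2.8, -3.3, -3.8, -4.6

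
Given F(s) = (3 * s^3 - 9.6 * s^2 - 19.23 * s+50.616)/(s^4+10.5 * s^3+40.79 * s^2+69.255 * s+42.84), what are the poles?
Set denominator = 0: s^4 + 10.5*s^3 + 40.79*s^2 + 69.255*s + 42.84 = (s + 3.5)(s + 1.6)(s^2 + 5.4*s + 7.65) = 0 → Poles: -1.6, -2.7 + 0.6j, -2.7 - 0.6j, -3.5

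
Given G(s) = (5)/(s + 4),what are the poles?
Set denominator = 0: s + 4 = 0 → Poles: -4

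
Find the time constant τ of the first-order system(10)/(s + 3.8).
First-order system: τ = -1/pole. Pole = -3.8. τ = -1/(-3.8) = 0.2632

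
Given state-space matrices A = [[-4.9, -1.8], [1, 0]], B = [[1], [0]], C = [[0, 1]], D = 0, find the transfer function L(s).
L(s) = C(sI - A)⁻¹B + D.
Characteristic polynomial det(sI - A) = s^2 + 4.9*s + 1.8.
Numerator from C·adj(sI-A)·B + D·det(sI-A) = 1.
L(s) = (1)/(s^2 + 4.9*s + 1.8)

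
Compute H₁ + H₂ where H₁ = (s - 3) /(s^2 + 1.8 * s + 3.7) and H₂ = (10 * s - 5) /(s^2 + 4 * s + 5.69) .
Parallel: H = H₁ + H₂ = (n₁·d₂ + n₂·d₁)/(d₁·d₂).
n₁·d₂ = s^3 + s^2 - 6.31*s - 17.07. n₂·d₁ = 10*s^3 + 13*s^2 + 28*s - 18.5. Sum = 11*s^3 + 14*s^2 + 21.69*s - 35.57. d₁·d₂ = s^4 + 5.8*s^3 + 16.59*s^2 + 25.042*s + 21.053.
H(s) = (11*s^3 + 14*s^2 + 21.69*s - 35.57)/(s^4 + 5.8*s^3 + 16.59*s^2 + 25.042*s + 21.053)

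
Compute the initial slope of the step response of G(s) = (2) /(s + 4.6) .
IVT: y'(0⁺) = lim_{s→∞} s²·Y(s) = lim_{s→∞} s·G(s).
deg(num) = 0, deg(den) = 1, relative degree = 1, so s·G(s) → (leading num)/(leading den) = 2/1 = 2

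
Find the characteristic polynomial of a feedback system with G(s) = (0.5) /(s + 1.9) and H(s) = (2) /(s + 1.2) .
Characteristic poly = G_den * H_den + G_num * H_num = (s^2 + 3.1*s + 2.28) + (1) = s^2 + 3.1*s + 3.28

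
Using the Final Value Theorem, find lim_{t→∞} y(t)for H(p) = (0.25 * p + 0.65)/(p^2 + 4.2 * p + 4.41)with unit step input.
FVT: lim_{t→∞} y(t) = lim_{p→0} p*Y(p) where Y(p) = H(p)/p.
= lim_{p→0} H(p) = H(0) = num(0)/den(0) = 0.65/4.41 = 0.1474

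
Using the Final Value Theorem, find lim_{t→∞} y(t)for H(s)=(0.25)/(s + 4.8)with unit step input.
FVT: lim_{t→∞} y(t) = lim_{s→0} s*Y(s) where Y(s) = H(s)/s.
= lim_{s→0} H(s) = H(0) = num(0)/den(0) = 0.25/4.8 = 0.05208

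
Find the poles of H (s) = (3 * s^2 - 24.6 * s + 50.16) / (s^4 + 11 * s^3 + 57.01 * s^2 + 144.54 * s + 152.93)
Set denominator = 0: s^4 + 11*s^3 + 57.01*s^2 + 144.54*s + 152.93 = (s^2 + 5.8*s + 18.65)(s^2 + 5.2*s + 8.2) = 0 → Poles: -2.6 + 1.2j, -2.6 - 1.2j, -2.9 + 3.2j, -2.9 - 3.2j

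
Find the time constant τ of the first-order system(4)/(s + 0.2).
First-order system: τ = -1/pole. Pole = -0.2. τ = -1/(-0.2) = 5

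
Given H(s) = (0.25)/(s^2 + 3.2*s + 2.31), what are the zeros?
Numerator is a nonzero constant (0.25) → Zeros: none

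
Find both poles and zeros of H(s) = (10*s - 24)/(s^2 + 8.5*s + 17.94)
Set denominator = 0: s^2 + 8.5*s + 17.94 = (s + 3.9)(s + 4.6) = 0 → Poles: -3.9, -4.6
Set numerator = 0: 10*s - 24 = 0 → Zeros: 2.4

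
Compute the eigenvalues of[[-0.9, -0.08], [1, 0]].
Eigenvalues solve det(λI - A) = 0.
Characteristic polynomial: λ^2 + 0.9*λ + 0.08 = 0.
Factor: (λ + 0.1)(λ + 0.8) = 0.
Roots: -0.1, -0.8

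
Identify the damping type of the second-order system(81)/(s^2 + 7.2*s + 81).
Standard form: ωn²/(s²+2ζωn·s+ωn²) gives ωn=9, ζ=0.4.
Underdamped (ζ = 0.4 < 1)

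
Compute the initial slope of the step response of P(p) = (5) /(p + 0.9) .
IVT: y'(0⁺) = lim_{p→∞} p²·Y(p) = lim_{p→∞} p·P(p).
deg(num) = 0, deg(den) = 1, relative degree = 1, so p·P(p) → (leading num)/(leading den) = 5/1 = 5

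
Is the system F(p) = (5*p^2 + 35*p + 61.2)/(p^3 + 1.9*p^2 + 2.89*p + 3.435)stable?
Denominator: p^3 + 1.9*p^2 + 2.89*p + 3.435 = (p + 1.5)(p^2 + 0.4*p + 2.29). Poles: -0.2 + 1.5j, -0.2 - 1.5j, -1.5. All Re(p)<0: Yes (stable)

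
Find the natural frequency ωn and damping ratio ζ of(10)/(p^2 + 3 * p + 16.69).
Underdamped: complex pole -1.5 + 3.8j. ωn = |pole| = 4.085, ζ = -Re(pole)/ωn = 0.3672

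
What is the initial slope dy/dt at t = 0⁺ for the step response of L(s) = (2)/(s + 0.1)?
IVT: y'(0⁺) = lim_{s→∞} s²·Y(s) = lim_{s→∞} s·L(s).
deg(num) = 0, deg(den) = 1, relative degree = 1, so s·L(s) → (leading num)/(leading den) = 2/1 = 2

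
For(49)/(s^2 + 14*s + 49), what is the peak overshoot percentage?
Standard form: ωn²/(s²+2ζωn·s+ωn²) → ωn = 7, ζ = 1.
ζ ≥ 1, so the response is non-oscillatory: peak overshoot = 0%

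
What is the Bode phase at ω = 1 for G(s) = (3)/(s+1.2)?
Substitute s = j*1: G(j1) = 1.47541 - 1.22951j.
∠G(j1) = atan2(Im, Re) = atan2(-1.22951, 1.47541) = -39.81°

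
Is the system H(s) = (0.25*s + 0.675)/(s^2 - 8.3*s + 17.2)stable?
Denominator: s^2 - 8.3*s + 17.2 = (s - 4.3)(s - 4). Poles: 4, 4.3. All Re(p)<0: No (unstable)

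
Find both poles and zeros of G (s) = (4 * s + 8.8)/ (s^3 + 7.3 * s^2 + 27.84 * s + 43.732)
Set denominator = 0: s^3 + 7.3*s^2 + 27.84*s + 43.732 = (s + 2.9)(s^2 + 4.4*s + 15.08) = 0 → Poles: -2.2 + 3.2j, -2.2 - 3.2j, -2.9
Set numerator = 0: 4*s + 8.8 = 0 → Zeros: -2.2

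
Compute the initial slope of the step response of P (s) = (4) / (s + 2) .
IVT: y'(0⁺) = lim_{s→∞} s²·Y(s) = lim_{s→∞} s·P(s).
deg(num) = 0, deg(den) = 1, relative degree = 1, so s·P(s) → (leading num)/(leading den) = 4/1 = 4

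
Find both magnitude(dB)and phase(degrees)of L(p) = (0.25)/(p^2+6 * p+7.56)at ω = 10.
Substitute p = j*10: L(j10) = -0.00190282 - 0.00123506j.
|L| = 20*log₁₀(sqrt(Re²+Im²)) = -52.89 dB.
∠L = atan2(Im, Re) = -147.01°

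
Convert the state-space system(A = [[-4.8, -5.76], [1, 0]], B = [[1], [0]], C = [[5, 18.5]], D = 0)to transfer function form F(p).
F(p) = C(pI - A)⁻¹B + D.
Characteristic polynomial det(pI - A) = p^2 + 4.8*p + 5.76.
Numerator from C·adj(pI-A)·B + D·det(pI-A) = 5*p + 18.5.
F(p) = (5*p + 18.5)/(p^2 + 4.8*p + 5.76)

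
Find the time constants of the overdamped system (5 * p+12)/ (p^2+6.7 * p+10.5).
Overdamped: real poles at -2.5, -4.2. τ = -1/pole → τ₁ = 0.4, τ₂ = 0.2381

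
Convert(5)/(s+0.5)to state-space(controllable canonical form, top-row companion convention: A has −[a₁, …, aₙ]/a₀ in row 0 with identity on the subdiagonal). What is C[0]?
Reachable canonical form: C = numerator coefficients (right-aligned, zero-padded to length n).
num = 5, C = [[5]].
C[0] = 5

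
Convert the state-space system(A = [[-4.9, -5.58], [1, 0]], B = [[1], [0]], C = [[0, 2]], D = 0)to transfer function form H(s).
H(s) = C(sI - A)⁻¹B + D.
Characteristic polynomial det(sI - A) = s^2 + 4.9*s + 5.58.
Numerator from C·adj(sI-A)·B + D·det(sI-A) = 2.
H(s) = (2)/(s^2 + 4.9*s + 5.58)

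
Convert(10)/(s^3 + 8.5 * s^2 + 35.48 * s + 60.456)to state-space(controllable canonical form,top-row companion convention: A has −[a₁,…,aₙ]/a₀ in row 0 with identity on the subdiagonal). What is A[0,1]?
Reachable canonical form for den = s^3 + 8.5*s^2 + 35.48*s + 60.456: top row of A = -[a₁,a₂,...,aₙ]/a₀, ones on the subdiagonal, zeros elsewhere.
A = [[-8.5, -35.48, -60.456], [1, 0, 0], [0, 1, 0]].
A[0,1] = -35.48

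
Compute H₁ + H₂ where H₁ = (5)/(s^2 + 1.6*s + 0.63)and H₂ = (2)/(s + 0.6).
Parallel: H = H₁ + H₂ = (n₁·d₂ + n₂·d₁)/(d₁·d₂).
n₁·d₂ = 5*s + 3. n₂·d₁ = 2*s^2 + 3.2*s + 1.26. Sum = 2*s^2 + 8.2*s + 4.26. d₁·d₂ = s^3 + 2.2*s^2 + 1.59*s + 0.378.
H(s) = (2*s^2 + 8.2*s + 4.26)/(s^3 + 2.2*s^2 + 1.59*s + 0.378)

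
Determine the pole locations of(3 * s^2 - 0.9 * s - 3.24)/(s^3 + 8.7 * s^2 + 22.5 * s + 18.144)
Set denominator = 0: s^3 + 8.7*s^2 + 22.5*s + 18.144 = (s + 2.1)(s + 1.8)(s + 4.8) = 0 → Poles: -1.8, -2.1, -4.8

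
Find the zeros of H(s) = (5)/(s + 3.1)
Numerator is a nonzero constant (5) → Zeros: none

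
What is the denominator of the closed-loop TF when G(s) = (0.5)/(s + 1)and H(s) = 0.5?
Characteristic poly = G_den * H_den + G_num * H_num = (s + 1) + (0.25) = s + 1.25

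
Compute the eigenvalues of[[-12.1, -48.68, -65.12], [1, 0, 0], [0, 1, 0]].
Eigenvalues solve det(λI - A) = 0.
Characteristic polynomial: λ^3 + 12.1*λ^2 + 48.68*λ + 65.12 = 0.
Factor: (λ + 4)(λ + 4.4)(λ + 3.7) = 0.
Roots: -3.7, -4, -4.4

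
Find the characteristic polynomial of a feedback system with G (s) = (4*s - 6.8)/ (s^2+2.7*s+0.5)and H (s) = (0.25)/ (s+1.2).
Characteristic poly = G_den * H_den + G_num * H_num = (s^3 + 3.9*s^2 + 3.74*s + 0.6) + (s - 1.7) = s^3 + 3.9*s^2 + 4.74*s - 1.1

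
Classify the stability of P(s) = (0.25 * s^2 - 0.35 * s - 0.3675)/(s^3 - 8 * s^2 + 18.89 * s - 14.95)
Denominator: s^3 - 8*s^2 + 18.89*s - 14.95 = (s - 4.6)(s^2 - 3.4*s + 3.25). Poles: 1.7 + 0.6j, 1.7 - 0.6j, 4.6. Unstable (3 pole(s) in RHP)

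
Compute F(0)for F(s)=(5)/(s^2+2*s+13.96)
DC gain = F(0) = num(0)/den(0) = 5/13.96 = 0.3582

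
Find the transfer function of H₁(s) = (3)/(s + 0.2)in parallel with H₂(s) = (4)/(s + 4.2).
Parallel: H = H₁ + H₂ = (n₁·d₂ + n₂·d₁)/(d₁·d₂).
n₁·d₂ = 3*s + 12.6. n₂·d₁ = 4*s + 0.8. Sum = 7*s + 13.4. d₁·d₂ = s^2 + 4.4*s + 0.84.
H(s) = (7*s + 13.4)/(s^2 + 4.4*s + 0.84)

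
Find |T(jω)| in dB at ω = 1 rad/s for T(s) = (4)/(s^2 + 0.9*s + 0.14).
Substitute s = j*1: T(j1) = -2.21993 - 2.32318j.
|T(j1)| = sqrt(Re² + Im²) = 3.213.
20*log₁₀(3.213) = 10.14 dB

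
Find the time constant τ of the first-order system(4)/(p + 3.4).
First-order system: τ = -1/pole. Pole = -3.4. τ = -1/(-3.4) = 0.2941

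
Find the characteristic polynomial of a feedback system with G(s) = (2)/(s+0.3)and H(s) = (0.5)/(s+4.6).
Characteristic poly = G_den * H_den + G_num * H_num = (s^2 + 4.9*s + 1.38) + (1) = s^2 + 4.9*s + 2.38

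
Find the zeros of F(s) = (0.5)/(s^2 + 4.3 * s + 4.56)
Numerator is a nonzero constant (0.5) → Zeros: none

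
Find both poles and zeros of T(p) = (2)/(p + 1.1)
Set denominator = 0: p + 1.1 = 0 → Poles: -1.1
Numerator is a nonzero constant (2) → Zeros: none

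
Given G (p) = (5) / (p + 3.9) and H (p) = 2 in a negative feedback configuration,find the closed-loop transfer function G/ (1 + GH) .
Closed-loop T = G/(1+GH).
Numerator: G_num * H_den = 5.
Denominator: G_den * H_den + G_num * H_num = (p + 3.9) + (10) = p + 13.9.
T(p) = (5)/(p + 13.9)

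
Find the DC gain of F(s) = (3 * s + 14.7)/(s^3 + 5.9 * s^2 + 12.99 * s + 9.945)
DC gain = F(0) = num(0)/den(0) = 14.7/9.945 = 1.478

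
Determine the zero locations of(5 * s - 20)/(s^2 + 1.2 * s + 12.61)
Set numerator = 0: 5*s - 20 = 0 → Zeros: 4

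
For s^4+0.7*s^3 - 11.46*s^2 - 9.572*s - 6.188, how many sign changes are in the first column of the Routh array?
Routh array:
s^4: [1, -11.46, -6.188]; s^3: [0.7, -9.572]; s^2: [2.21429, -6.188]; s^1: [-7.61579]; s^0: [-6.188]
First column: [1, 0.7, 2.21429, -7.61579, -6.188]. Sign changes = 1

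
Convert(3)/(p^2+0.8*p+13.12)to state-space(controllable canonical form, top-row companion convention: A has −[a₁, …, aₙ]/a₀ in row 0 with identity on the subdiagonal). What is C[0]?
Reachable canonical form: C = numerator coefficients (right-aligned, zero-padded to length n).
num = 3, C = [[0, 3]].
C[0] = 0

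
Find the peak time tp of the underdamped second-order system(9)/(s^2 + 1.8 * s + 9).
Standard form: ωn²/(s²+2ζωn·s+ωn²) → ωn = 3, ζ = 0.3.
ωd = ωn·√(1-ζ²) = 3·√(1-0.3²) = 2.862.
tp = π/ωd = π/2.862 = 1.098 s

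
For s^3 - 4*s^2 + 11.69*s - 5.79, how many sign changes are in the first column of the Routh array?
Routh array:
s^3: [1, 11.69]; s^2: [-4, -5.79]; s^1: [10.2425]; s^0: [-5.79]
First column: [1, -4, 10.2425, -5.79]. Sign changes = 3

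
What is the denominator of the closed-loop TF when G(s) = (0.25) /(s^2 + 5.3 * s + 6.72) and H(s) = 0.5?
Characteristic poly = G_den * H_den + G_num * H_num = (s^2 + 5.3*s + 6.72) + (0.125) = s^2 + 5.3*s + 6.845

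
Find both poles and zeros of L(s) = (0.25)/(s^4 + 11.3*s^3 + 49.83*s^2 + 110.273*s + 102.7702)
Set denominator = 0: s^4 + 11.3*s^3 + 49.83*s^2 + 110.273*s + 102.7702 = (s + 2.6)(s + 4.7)(s^2 + 4*s + 8.41) = 0 → Poles: -2 + 2.1j, -2 - 2.1j, -2.6, -4.7
Numerator is a nonzero constant (0.25) → Zeros: none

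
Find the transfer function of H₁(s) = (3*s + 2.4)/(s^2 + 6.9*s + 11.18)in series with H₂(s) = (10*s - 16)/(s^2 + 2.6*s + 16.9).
Series: H = H₁ · H₂ = (n₁·n₂)/(d₁·d₂).
Num: n₁·n₂ = 30*s^2 - 24*s - 38.4. Den: d₁·d₂ = s^4 + 9.5*s^3 + 46.02*s^2 + 145.678*s + 188.942.
H(s) = (30*s^2 - 24*s - 38.4)/(s^4 + 9.5*s^3 + 46.02*s^2 + 145.678*s + 188.942)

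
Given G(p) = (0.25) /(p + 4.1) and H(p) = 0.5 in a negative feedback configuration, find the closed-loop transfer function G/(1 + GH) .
Closed-loop T = G/(1+GH).
Numerator: G_num * H_den = 0.25.
Denominator: G_den * H_den + G_num * H_num = (p + 4.1) + (0.125) = p + 4.225.
T(p) = (0.25)/(p + 4.225)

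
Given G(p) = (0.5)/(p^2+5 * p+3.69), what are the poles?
Set denominator = 0: p^2 + 5*p + 3.69 = (p + 0.9)(p + 4.1) = 0 → Poles: -0.9, -4.1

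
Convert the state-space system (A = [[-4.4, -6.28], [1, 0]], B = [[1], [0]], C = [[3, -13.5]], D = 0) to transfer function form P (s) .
P(s) = C(sI - A)⁻¹B + D.
Characteristic polynomial det(sI - A) = s^2 + 4.4*s + 6.28.
Numerator from C·adj(sI-A)·B + D·det(sI-A) = 3*s - 13.5.
P(s) = (3*s - 13.5)/(s^2 + 4.4*s + 6.28)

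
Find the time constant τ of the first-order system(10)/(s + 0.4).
First-order system: τ = -1/pole. Pole = -0.4. τ = -1/(-0.4) = 2.5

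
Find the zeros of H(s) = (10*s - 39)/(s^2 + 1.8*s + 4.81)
Set numerator = 0: 10*s - 39 = 0 → Zeros: 3.9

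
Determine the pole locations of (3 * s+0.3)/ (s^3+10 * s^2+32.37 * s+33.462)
Set denominator = 0: s^3 + 10*s^2 + 32.37*s + 33.462 = (s + 3.9)(s + 2.2)(s + 3.9) = 0 → Poles: -2.2, -3.9, -3.9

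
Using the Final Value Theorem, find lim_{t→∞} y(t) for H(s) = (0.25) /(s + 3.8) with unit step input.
FVT: lim_{t→∞} y(t) = lim_{s→0} s*Y(s) where Y(s) = H(s)/s.
= lim_{s→0} H(s) = H(0) = num(0)/den(0) = 0.25/3.8 = 0.06579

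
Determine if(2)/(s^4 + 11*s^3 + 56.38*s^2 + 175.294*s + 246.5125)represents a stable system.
Denominator: s^4 + 11*s^3 + 56.38*s^2 + 175.294*s + 246.5125 = (s + 4.1)(s + 3.7)(s^2 + 3.2*s + 16.25). Poles: -1.6 + 3.7j, -1.6 - 3.7j, -3.7, -4.1. All Re(p)<0: Yes (stable)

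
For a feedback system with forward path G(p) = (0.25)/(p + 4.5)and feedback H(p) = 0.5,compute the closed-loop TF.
Closed-loop T = G/(1+GH).
Numerator: G_num * H_den = 0.25.
Denominator: G_den * H_den + G_num * H_num = (p + 4.5) + (0.125) = p + 4.625.
T(p) = (0.25)/(p + 4.625)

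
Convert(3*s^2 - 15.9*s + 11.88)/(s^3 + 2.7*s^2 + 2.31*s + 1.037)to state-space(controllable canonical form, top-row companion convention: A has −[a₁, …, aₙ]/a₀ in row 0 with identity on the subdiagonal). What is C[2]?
Reachable canonical form: C = numerator coefficients (right-aligned, zero-padded to length n).
num = 3*s^2 - 15.9*s + 11.88, C = [[3, -15.9, 11.88]].
C[2] = 11.88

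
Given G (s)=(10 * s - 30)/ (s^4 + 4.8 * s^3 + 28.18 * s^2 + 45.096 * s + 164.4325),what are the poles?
Set denominator = 0: s^4 + 4.8*s^3 + 28.18*s^2 + 45.096*s + 164.4325 = (s^2 + 0.2*s + 9.01)(s^2 + 4.6*s + 18.25) = 0 → Poles: -0.1 + 3j, -0.1 - 3j, -2.3 + 3.6j, -2.3 - 3.6j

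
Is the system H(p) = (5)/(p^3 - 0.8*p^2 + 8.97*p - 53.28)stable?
Denominator: p^3 - 0.8*p^2 + 8.97*p - 53.28 = (p - 3.2)(p^2 + 2.4*p + 16.65). Poles: -1.2 + 3.9j, -1.2 - 3.9j, 3.2. All Re(p)<0: No (unstable)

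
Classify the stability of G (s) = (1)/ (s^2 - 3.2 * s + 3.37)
Denominator: s^2 - 3.2*s + 3.37. Poles: 1.6 + 0.9j, 1.6 - 0.9j. Unstable (2 pole(s) in RHP)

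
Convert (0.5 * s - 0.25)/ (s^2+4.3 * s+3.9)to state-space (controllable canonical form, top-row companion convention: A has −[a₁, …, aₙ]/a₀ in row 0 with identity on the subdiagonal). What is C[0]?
Reachable canonical form: C = numerator coefficients (right-aligned, zero-padded to length n).
num = 0.5*s - 0.25, C = [[0.5, -0.25]].
C[0] = 0.5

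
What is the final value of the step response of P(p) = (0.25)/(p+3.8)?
FVT: lim_{t→∞} y(t) = lim_{p→0} p*Y(p) where Y(p) = P(p)/p.
= lim_{p→0} P(p) = P(0) = num(0)/den(0) = 0.25/3.8 = 0.06579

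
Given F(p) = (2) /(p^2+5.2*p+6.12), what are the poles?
Set denominator = 0: p^2 + 5.2*p + 6.12 = (p + 3.4)(p + 1.8) = 0 → Poles: -1.8, -3.4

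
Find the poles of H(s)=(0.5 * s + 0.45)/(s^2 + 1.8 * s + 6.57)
Set denominator = 0: s^2 + 1.8*s + 6.57 = 0 → Poles: -0.9 + 2.4j, -0.9 - 2.4j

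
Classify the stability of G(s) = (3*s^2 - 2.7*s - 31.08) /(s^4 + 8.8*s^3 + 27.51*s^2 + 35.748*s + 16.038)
Denominator: s^4 + 8.8*s^3 + 27.51*s^2 + 35.748*s + 16.038 = (s + 1)(s + 2.7)(s + 1.8)(s + 3.3). Poles: -1, -1.8, -2.7, -3.3. Stable (all poles in LHP)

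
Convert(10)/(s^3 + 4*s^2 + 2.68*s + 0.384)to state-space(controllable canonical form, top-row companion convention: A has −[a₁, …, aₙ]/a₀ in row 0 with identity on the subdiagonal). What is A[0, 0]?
Reachable canonical form for den = s^3 + 4*s^2 + 2.68*s + 0.384: top row of A = -[a₁,a₂,...,aₙ]/a₀, ones on the subdiagonal, zeros elsewhere.
A = [[-4, -2.68, -0.384], [1, 0, 0], [0, 1, 0]].
A[0,0] = -4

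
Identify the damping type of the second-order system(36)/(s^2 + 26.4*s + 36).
Standard form: ωn²/(s²+2ζωn·s+ωn²) gives ωn=6, ζ=2.2.
Overdamped (ζ = 2.2 > 1)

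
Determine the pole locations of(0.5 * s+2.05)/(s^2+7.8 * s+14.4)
Set denominator = 0: s^2 + 7.8*s + 14.4 = (s + 3)(s + 4.8) = 0 → Poles: -3, -4.8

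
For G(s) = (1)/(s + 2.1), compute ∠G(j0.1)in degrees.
Substitute s = j*0.1: G(j0.1) = 0.475113 - 0.0226244j.
∠G(j0.1) = atan2(Im, Re) = atan2(-0.0226244, 0.475113) = -2.73°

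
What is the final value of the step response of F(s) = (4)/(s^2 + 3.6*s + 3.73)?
FVT: lim_{t→∞} y(t) = lim_{s→0} s*Y(s) where Y(s) = F(s)/s.
= lim_{s→0} F(s) = F(0) = num(0)/den(0) = 4/3.73 = 1.072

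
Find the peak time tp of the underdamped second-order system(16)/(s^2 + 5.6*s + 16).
Standard form: ωn²/(s²+2ζωn·s+ωn²) → ωn = 4, ζ = 0.7.
ωd = ωn·√(1-ζ²) = 4·√(1-0.7²) = 2.857.
tp = π/ωd = π/2.857 = 1.1 s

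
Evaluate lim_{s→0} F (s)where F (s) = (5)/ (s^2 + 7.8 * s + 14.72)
DC gain = F(0) = num(0)/den(0) = 5/14.72 = 0.3397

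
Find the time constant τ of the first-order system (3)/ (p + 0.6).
First-order system: τ = -1/pole. Pole = -0.6. τ = -1/(-0.6) = 1.667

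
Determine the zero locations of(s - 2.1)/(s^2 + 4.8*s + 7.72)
Set numerator = 0: s - 2.1 = 0 → Zeros: 2.1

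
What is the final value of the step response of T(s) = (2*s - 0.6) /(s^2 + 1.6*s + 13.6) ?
FVT: lim_{t→∞} y(t) = lim_{s→0} s*Y(s) where Y(s) = T(s)/s.
= lim_{s→0} T(s) = T(0) = num(0)/den(0) = -0.6/13.6 = -0.04412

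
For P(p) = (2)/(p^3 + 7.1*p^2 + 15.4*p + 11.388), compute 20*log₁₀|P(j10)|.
Substitute p = j*10: P(j10) = -0.0011607 + 0.00140558j.
|P(j10)| = sqrt(Re² + Im²) = 0.001823.
20*log₁₀(0.001823) = -54.78 dB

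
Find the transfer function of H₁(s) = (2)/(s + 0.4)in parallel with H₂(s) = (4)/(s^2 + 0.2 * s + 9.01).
Parallel: H = H₁ + H₂ = (n₁·d₂ + n₂·d₁)/(d₁·d₂).
n₁·d₂ = 2*s^2 + 0.4*s + 18.02. n₂·d₁ = 4*s + 1.6. Sum = 2*s^2 + 4.4*s + 19.62. d₁·d₂ = s^3 + 0.6*s^2 + 9.09*s + 3.604.
H(s) = (2*s^2 + 4.4*s + 19.62)/(s^3 + 0.6*s^2 + 9.09*s + 3.604)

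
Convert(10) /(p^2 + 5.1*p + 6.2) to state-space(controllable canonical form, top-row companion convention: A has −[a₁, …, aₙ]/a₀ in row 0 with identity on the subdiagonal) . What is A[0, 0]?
Reachable canonical form for den = p^2 + 5.1*p + 6.2: top row of A = -[a₁,a₂,...,aₙ]/a₀, ones on the subdiagonal, zeros elsewhere.
A = [[-5.1, -6.2], [1, 0]].
A[0,0] = -5.1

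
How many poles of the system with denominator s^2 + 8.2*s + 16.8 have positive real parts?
s^2 + 8.2*s + 16.8 = (s + 4)(s + 4.2). Poles: -4, -4.2. RHP poles (Re>0): 0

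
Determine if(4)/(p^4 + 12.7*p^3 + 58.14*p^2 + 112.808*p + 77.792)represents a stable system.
Denominator: p^4 + 12.7*p^3 + 58.14*p^2 + 112.808*p + 77.792 = (p + 1.7)(p + 4.4)(p + 4)(p + 2.6). Poles: -1.7, -2.6, -4, -4.4. All Re(p)<0: Yes (stable)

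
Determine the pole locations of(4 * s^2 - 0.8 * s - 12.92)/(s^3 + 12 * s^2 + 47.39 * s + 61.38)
Set denominator = 0: s^3 + 12*s^2 + 47.39*s + 61.38 = (s + 3.1)(s + 4.4)(s + 4.5) = 0 → Poles: -3.1, -4.4, -4.5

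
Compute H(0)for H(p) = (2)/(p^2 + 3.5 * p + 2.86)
DC gain = H(0) = num(0)/den(0) = 2/2.86 = 0.6993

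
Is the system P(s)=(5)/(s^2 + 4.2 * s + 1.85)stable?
Denominator: s^2 + 4.2*s + 1.85 = (s + 0.5)(s + 3.7). Poles: -0.5, -3.7. All Re(p)<0: Yes (stable)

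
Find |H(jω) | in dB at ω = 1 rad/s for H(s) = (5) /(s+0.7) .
Substitute s = j*1: H(j1) = 2.34899 - 3.3557j.
|H(j1)| = sqrt(Re² + Im²) = 4.096.
20*log₁₀(4.096) = 12.25 dB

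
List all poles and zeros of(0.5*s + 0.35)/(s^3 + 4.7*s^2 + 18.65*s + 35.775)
Set denominator = 0: s^3 + 4.7*s^2 + 18.65*s + 35.775 = (s + 2.7)(s^2 + 2*s + 13.25) = 0 → Poles: -1 + 3.5j, -1 - 3.5j, -2.7
Set numerator = 0: 0.5*s + 0.35 = 0 → Zeros: -0.7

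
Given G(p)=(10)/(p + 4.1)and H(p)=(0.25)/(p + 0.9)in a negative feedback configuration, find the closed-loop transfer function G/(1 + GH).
Closed-loop T = G/(1+GH).
Numerator: G_num * H_den = 10*p + 9.
Denominator: G_den * H_den + G_num * H_num = (p^2 + 5*p + 3.69) + (2.5) = p^2 + 5*p + 6.19.
T(p) = (10*p + 9)/(p^2 + 5*p + 6.19)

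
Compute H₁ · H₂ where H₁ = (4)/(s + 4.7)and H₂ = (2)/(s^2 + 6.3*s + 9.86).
Series: H = H₁ · H₂ = (n₁·n₂)/(d₁·d₂).
Num: n₁·n₂ = 8. Den: d₁·d₂ = s^3 + 11*s^2 + 39.47*s + 46.342.
H(s) = (8)/(s^3 + 11*s^2 + 39.47*s + 46.342)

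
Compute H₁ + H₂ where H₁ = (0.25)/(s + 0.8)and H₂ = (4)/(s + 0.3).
Parallel: H = H₁ + H₂ = (n₁·d₂ + n₂·d₁)/(d₁·d₂).
n₁·d₂ = 0.25*s + 0.075. n₂·d₁ = 4*s + 3.2. Sum = 4.25*s + 3.275. d₁·d₂ = s^2 + 1.1*s + 0.24.
H(s) = (4.25*s + 3.275)/(s^2 + 1.1*s + 0.24)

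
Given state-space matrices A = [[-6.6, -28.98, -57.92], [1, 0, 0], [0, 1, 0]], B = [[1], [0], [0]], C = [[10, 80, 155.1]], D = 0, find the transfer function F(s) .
F(s) = C(sI - A)⁻¹B + D.
Characteristic polynomial det(sI - A) = s^3 + 6.6*s^2 + 28.98*s + 57.92.
Numerator from C·adj(sI-A)·B + D·det(sI-A) = 10*s^2 + 80*s + 155.1.
F(s) = (10*s^2 + 80*s + 155.1)/(s^3 + 6.6*s^2 + 28.98*s + 57.92)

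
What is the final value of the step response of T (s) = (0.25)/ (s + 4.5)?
FVT: lim_{t→∞} y(t) = lim_{s→0} s*Y(s) where Y(s) = T(s)/s.
= lim_{s→0} T(s) = T(0) = num(0)/den(0) = 0.25/4.5 = 0.05556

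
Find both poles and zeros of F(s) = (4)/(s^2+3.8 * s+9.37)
Set denominator = 0: s^2 + 3.8*s + 9.37 = 0 → Poles: -1.9 + 2.4j, -1.9 - 2.4j
Numerator is a nonzero constant (4) → Zeros: none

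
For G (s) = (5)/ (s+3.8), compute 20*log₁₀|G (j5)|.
Substitute s = j*5: G(j5) = 0.481744 - 0.633874j.
|G(j5)| = sqrt(Re² + Im²) = 0.7962.
20*log₁₀(0.7962) = -1.98 dB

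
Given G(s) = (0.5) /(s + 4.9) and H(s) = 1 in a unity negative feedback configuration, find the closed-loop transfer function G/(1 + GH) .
Closed-loop T = G/(1+GH).
Numerator: G_num * H_den = 0.5.
Denominator: G_den * H_den + G_num * H_num = (s + 4.9) + (0.5) = s + 5.4.
T(s) = (0.5)/(s + 5.4)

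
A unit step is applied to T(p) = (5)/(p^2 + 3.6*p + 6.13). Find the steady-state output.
FVT: lim_{t→∞} y(t) = lim_{p→0} p*Y(p) where Y(p) = T(p)/p.
= lim_{p→0} T(p) = T(0) = num(0)/den(0) = 5/6.13 = 0.8157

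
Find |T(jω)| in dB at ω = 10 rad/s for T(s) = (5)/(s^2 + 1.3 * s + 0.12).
Substitute s = j*10: T(j10) = -0.0492261 - 0.00640709j.
|T(j10)| = sqrt(Re² + Im²) = 0.04964.
20*log₁₀(0.04964) = -26.08 dB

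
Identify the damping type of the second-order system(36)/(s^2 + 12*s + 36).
Standard form: ωn²/(s²+2ζωn·s+ωn²) gives ωn=6, ζ=1.
Critically damped (ζ = 1)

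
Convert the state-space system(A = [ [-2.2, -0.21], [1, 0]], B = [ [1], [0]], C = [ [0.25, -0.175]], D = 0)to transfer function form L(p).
L(p) = C(pI - A)⁻¹B + D.
Characteristic polynomial det(pI - A) = p^2 + 2.2*p + 0.21.
Numerator from C·adj(pI-A)·B + D·det(pI-A) = 0.25*p - 0.175.
L(p) = (0.25*p - 0.175)/(p^2 + 2.2*p + 0.21)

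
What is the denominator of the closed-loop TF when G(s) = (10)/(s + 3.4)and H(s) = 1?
Characteristic poly = G_den * H_den + G_num * H_num = (s + 3.4) + (10) = s + 13.4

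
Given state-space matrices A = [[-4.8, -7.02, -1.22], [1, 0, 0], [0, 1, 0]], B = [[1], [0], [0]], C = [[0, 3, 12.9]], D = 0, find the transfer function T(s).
T(s) = C(sI - A)⁻¹B + D.
Characteristic polynomial det(sI - A) = s^3 + 4.8*s^2 + 7.02*s + 1.22.
Numerator from C·adj(sI-A)·B + D·det(sI-A) = 3*s + 12.9.
T(s) = (3*s + 12.9)/(s^3 + 4.8*s^2 + 7.02*s + 1.22)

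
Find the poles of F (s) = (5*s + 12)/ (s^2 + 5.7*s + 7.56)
Set denominator = 0: s^2 + 5.7*s + 7.56 = (s + 3.6)(s + 2.1) = 0 → Poles: -2.1, -3.6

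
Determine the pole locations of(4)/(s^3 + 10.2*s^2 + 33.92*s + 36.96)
Set denominator = 0: s^3 + 10.2*s^2 + 33.92*s + 36.96 = (s + 2.8)(s + 4.4)(s + 3) = 0 → Poles: -2.8, -3, -4.4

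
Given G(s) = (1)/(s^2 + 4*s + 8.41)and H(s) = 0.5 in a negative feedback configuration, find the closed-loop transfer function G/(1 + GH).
Closed-loop T = G/(1+GH).
Numerator: G_num * H_den = 1.
Denominator: G_den * H_den + G_num * H_num = (s^2 + 4*s + 8.41) + (0.5) = s^2 + 4*s + 8.91.
T(s) = (1)/(s^2 + 4*s + 8.91)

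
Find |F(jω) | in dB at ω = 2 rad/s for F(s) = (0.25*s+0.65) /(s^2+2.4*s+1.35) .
Substitute s = j*2: F(j2) = 0.0225364 - 0.147859j.
|F(j2)| = sqrt(Re² + Im²) = 0.1496.
20*log₁₀(0.1496) = -16.50 dB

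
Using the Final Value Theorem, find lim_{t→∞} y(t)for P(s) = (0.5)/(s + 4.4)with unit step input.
FVT: lim_{t→∞} y(t) = lim_{s→0} s*Y(s) where Y(s) = P(s)/s.
= lim_{s→0} P(s) = P(0) = num(0)/den(0) = 0.5/4.4 = 0.1136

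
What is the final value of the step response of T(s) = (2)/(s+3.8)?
FVT: lim_{t→∞} y(t) = lim_{s→0} s*Y(s) where Y(s) = T(s)/s.
= lim_{s→0} T(s) = T(0) = num(0)/den(0) = 2/3.8 = 0.5263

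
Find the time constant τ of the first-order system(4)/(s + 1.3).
First-order system: τ = -1/pole. Pole = -1.3. τ = -1/(-1.3) = 0.7692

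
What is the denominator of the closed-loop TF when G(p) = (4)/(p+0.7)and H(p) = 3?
Characteristic poly = G_den * H_den + G_num * H_num = (p + 0.7) + (12) = p + 12.7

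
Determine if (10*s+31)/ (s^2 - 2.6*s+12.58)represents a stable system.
Denominator: s^2 - 2.6*s + 12.58. Poles: 1.3 + 3.3j, 1.3 - 3.3j. All Re(p)<0: No (unstable)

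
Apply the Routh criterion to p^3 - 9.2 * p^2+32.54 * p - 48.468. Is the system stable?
Routh array:
p^3: [1, 32.54]; p^2: [-9.2, -48.468]; p^1: [27.2717]; p^0: [-48.468]
First column: [1, -9.2, 27.2717, -48.468]. Sign changes = 3.
No, unstable (3 RHP root(s))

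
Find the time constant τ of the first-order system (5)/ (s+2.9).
First-order system: τ = -1/pole. Pole = -2.9. τ = -1/(-2.9) = 0.3448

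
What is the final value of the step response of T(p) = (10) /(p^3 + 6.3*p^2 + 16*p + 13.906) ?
FVT: lim_{t→∞} y(t) = lim_{p→0} p*Y(p) where Y(p) = T(p)/p.
= lim_{p→0} T(p) = T(0) = num(0)/den(0) = 10/13.906 = 0.7191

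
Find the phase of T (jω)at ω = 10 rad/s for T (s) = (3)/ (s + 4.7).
Substitute s = j*10: T(j10) = 0.115489 - 0.24572j.
∠T(j10) = atan2(Im, Re) = atan2(-0.24572, 0.115489) = -64.83°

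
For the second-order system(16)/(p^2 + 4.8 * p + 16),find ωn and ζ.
Standard form: ωn²/(p²+2ζωn·p+ωn²).
const=16=ωn² → ωn=4, p coeff=4.8=2ζωn → ζ=0.6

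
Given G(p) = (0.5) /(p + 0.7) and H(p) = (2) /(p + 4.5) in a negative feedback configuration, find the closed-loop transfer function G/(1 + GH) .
Closed-loop T = G/(1+GH).
Numerator: G_num * H_den = 0.5*p + 2.25.
Denominator: G_den * H_den + G_num * H_num = (p^2 + 5.2*p + 3.15) + (1) = p^2 + 5.2*p + 4.15.
T(p) = (0.5*p + 2.25)/(p^2 + 5.2*p + 4.15)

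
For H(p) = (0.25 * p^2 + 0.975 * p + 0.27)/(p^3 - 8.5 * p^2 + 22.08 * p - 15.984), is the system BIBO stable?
Denominator: p^3 - 8.5*p^2 + 22.08*p - 15.984 = (p - 1.2)(p - 3.6)(p - 3.7). Poles: 1.2, 3.6, 3.7. All Re(p)<0: No (unstable)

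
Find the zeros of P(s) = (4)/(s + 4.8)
Numerator is a nonzero constant (4) → Zeros: none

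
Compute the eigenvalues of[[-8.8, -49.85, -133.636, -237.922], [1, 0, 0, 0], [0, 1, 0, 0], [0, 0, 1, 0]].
Eigenvalues solve det(λI - A) = 0.
Characteristic polynomial: λ^4 + 8.8*λ^3 + 49.85*λ^2 + 133.636*λ + 237.922 = 0.
Factor: (λ^2 + 5.2*λ + 17.65)(λ^2 + 3.6*λ + 13.48) = 0.
Roots: -1.8 + 3.2j, -1.8 - 3.2j, -2.6 + 3.3j, -2.6 - 3.3j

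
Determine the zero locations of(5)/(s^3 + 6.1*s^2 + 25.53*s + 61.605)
Numerator is a nonzero constant (5) → Zeros: none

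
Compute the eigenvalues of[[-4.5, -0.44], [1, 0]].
Eigenvalues solve det(λI - A) = 0.
Characteristic polynomial: λ^2 + 4.5*λ + 0.44 = 0.
Factor: (λ + 4.4)(λ + 0.1) = 0.
Roots: -0.1, -4.4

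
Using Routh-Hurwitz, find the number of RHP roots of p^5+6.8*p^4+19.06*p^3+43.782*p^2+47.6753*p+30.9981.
Routh array:
p^5: [1, 19.06, 47.6753]; p^4: [6.8, 43.782, 30.9981]; p^3: [12.6215, 43.1168]; p^2: [20.5522, 30.9981]; p^1: [24.0803]; p^0: [30.9981]
First column: [1, 6.8, 12.6215, 20.5522, 24.0803, 30.9981]. Sign changes = RHP roots = 0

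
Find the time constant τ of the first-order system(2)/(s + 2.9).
First-order system: τ = -1/pole. Pole = -2.9. τ = -1/(-2.9) = 0.3448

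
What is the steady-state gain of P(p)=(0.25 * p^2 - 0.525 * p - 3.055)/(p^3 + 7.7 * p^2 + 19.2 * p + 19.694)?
DC gain = P(0) = num(0)/den(0) = -3.055/19.694 = -0.1551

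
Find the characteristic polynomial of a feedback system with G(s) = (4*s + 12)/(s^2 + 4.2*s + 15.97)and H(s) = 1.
Characteristic poly = G_den * H_den + G_num * H_num = (s^2 + 4.2*s + 15.97) + (4*s + 12) = s^2 + 8.2*s + 27.97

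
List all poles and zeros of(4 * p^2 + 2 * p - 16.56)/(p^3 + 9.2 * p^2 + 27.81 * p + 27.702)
Set denominator = 0: p^3 + 9.2*p^2 + 27.81*p + 27.702 = (p + 2.7)(p + 3.8)(p + 2.7) = 0 → Poles: -2.7, -2.7, -3.8
Set numerator = 0: 4*p^2 + 2*p - 16.56 = 4*(p + 2.3)(p - 1.8) = 0 → Zeros: -2.3, 1.8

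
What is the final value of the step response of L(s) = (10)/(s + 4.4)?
FVT: lim_{t→∞} y(t) = lim_{s→0} s*Y(s) where Y(s) = L(s)/s.
= lim_{s→0} L(s) = L(0) = num(0)/den(0) = 10/4.4 = 2.273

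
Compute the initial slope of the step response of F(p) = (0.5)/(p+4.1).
IVT: y'(0⁺) = lim_{p→∞} p²·Y(p) = lim_{p→∞} p·F(p).
deg(num) = 0, deg(den) = 1, relative degree = 1, so p·F(p) → (leading num)/(leading den) = 0.5/1 = 0.5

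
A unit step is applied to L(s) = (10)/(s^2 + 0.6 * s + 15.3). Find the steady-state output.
FVT: lim_{t→∞} y(t) = lim_{s→0} s*Y(s) where Y(s) = L(s)/s.
= lim_{s→0} L(s) = L(0) = num(0)/den(0) = 10/15.3 = 0.6536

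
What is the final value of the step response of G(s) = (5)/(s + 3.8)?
FVT: lim_{t→∞} y(t) = lim_{s→0} s*Y(s) where Y(s) = G(s)/s.
= lim_{s→0} G(s) = G(0) = num(0)/den(0) = 5/3.8 = 1.316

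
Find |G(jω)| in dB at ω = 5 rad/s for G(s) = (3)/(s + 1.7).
Substitute s = j*5: G(j5) = 0.182861 - 0.537827j.
|G(j5)| = sqrt(Re² + Im²) = 0.5681.
20*log₁₀(0.5681) = -4.91 dB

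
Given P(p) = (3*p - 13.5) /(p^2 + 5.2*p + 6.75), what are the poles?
Set denominator = 0: p^2 + 5.2*p + 6.75 = (p + 2.5)(p + 2.7) = 0 → Poles: -2.5, -2.7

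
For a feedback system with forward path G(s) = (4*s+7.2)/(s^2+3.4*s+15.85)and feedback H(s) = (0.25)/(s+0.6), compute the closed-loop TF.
Closed-loop T = G/(1+GH).
Numerator: G_num * H_den = 4*s^2 + 9.6*s + 4.32.
Denominator: G_den * H_den + G_num * H_num = (s^3 + 4*s^2 + 17.89*s + 9.51) + (s + 1.8) = s^3 + 4*s^2 + 18.89*s + 11.31.
T(s) = (4*s^2 + 9.6*s + 4.32)/(s^3 + 4*s^2 + 18.89*s + 11.31)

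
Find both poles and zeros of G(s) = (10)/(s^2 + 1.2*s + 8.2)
Set denominator = 0: s^2 + 1.2*s + 8.2 = 0 → Poles: -0.6 + 2.8j, -0.6 - 2.8j
Numerator is a nonzero constant (10) → Zeros: none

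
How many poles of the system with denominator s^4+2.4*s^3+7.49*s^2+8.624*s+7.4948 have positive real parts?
s^4 + 2.4*s^3 + 7.49*s^2 + 8.624*s + 7.4948 = (s^2 + 1.6*s + 1.64)(s^2 + 0.8*s + 4.57). Poles: -0.4 + 2.1j, -0.4 - 2.1j, -0.8 + 1j, -0.8 - 1j. RHP poles (Re>0): 0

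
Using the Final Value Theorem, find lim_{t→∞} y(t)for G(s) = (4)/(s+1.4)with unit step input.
FVT: lim_{t→∞} y(t) = lim_{s→0} s*Y(s) where Y(s) = G(s)/s.
= lim_{s→0} G(s) = G(0) = num(0)/den(0) = 4/1.4 = 2.857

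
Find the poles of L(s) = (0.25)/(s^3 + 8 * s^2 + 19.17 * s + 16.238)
Set denominator = 0: s^3 + 8*s^2 + 19.17*s + 16.238 = (s + 4.6)(s^2 + 3.4*s + 3.53) = 0 → Poles: -1.7 + 0.8j, -1.7 - 0.8j, -4.6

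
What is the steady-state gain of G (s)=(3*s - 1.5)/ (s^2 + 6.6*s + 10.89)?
DC gain = G(0) = num(0)/den(0) = -1.5/10.89 = -0.1377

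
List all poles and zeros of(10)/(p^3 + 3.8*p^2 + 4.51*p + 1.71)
Set denominator = 0: p^3 + 3.8*p^2 + 4.51*p + 1.71 = (p + 0.9)(p + 1)(p + 1.9) = 0 → Poles: -0.9, -1, -1.9
Numerator is a nonzero constant (10) → Zeros: none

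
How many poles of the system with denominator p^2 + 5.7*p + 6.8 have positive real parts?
p^2 + 5.7*p + 6.8 = (p + 1.7)(p + 4). Poles: -1.7, -4. RHP poles (Re>0): 0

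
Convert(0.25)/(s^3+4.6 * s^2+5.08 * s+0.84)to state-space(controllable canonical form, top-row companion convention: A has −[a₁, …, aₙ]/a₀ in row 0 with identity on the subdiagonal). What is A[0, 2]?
Reachable canonical form for den = s^3 + 4.6*s^2 + 5.08*s + 0.84: top row of A = -[a₁,a₂,...,aₙ]/a₀, ones on the subdiagonal, zeros elsewhere.
A = [[-4.6, -5.08, -0.84], [1, 0, 0], [0, 1, 0]].
A[0,2] = -0.84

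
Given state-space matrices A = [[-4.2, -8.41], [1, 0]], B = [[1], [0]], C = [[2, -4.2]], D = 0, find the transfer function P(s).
P(s) = C(sI - A)⁻¹B + D.
Characteristic polynomial det(sI - A) = s^2 + 4.2*s + 8.41.
Numerator from C·adj(sI-A)·B + D·det(sI-A) = 2*s - 4.2.
P(s) = (2*s - 4.2)/(s^2 + 4.2*s + 8.41)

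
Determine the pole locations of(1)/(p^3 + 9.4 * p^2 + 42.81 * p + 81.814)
Set denominator = 0: p^3 + 9.4*p^2 + 42.81*p + 81.814 = (p + 3.8)(p^2 + 5.6*p + 21.53) = 0 → Poles: -2.8 + 3.7j, -2.8 - 3.7j, -3.8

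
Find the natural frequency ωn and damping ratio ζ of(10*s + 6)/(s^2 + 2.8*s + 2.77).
Underdamped: complex pole -1.4 + 0.9j. ωn = |pole| = 1.664, ζ = -Re(pole)/ωn = 0.8412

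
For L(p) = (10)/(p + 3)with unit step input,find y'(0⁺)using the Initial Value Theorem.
IVT: y'(0⁺) = lim_{p→∞} p²·Y(p) = lim_{p→∞} p·L(p).
deg(num) = 0, deg(den) = 1, relative degree = 1, so p·L(p) → (leading num)/(leading den) = 10/1 = 10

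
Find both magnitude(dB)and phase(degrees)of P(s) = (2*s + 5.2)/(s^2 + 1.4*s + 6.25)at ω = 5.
Substitute s = j*5: P(j5) = -0.0686535 - 0.558964j.
|P| = 20*log₁₀(sqrt(Re²+Im²)) = -4.99 dB.
∠P = atan2(Im, Re) = -97.00°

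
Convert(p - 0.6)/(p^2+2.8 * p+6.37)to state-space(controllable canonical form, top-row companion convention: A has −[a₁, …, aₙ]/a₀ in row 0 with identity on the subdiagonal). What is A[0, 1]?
Reachable canonical form for den = p^2 + 2.8*p + 6.37: top row of A = -[a₁,a₂,...,aₙ]/a₀, ones on the subdiagonal, zeros elsewhere.
A = [[-2.8, -6.37], [1, 0]].
A[0,1] = -6.37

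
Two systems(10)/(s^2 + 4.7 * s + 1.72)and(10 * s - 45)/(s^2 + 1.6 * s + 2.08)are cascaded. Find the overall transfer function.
Series: H = H₁ · H₂ = (n₁·n₂)/(d₁·d₂).
Num: n₁·n₂ = 100*s - 450. Den: d₁·d₂ = s^4 + 6.3*s^3 + 11.32*s^2 + 12.528*s + 3.5776.
H(s) = (100*s - 450)/(s^4 + 6.3*s^3 + 11.32*s^2 + 12.528*s + 3.5776)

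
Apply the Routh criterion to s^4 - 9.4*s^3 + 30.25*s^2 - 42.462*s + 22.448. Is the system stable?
Routh array:
s^4: [1, 30.25, 22.448]; s^3: [-9.4, -42.462]; s^2: [25.7328, 22.448]; s^1: [-34.2619]; s^0: [22.448]
First column: [1, -9.4, 25.7328, -34.2619, 22.448]. Sign changes = 4.
No, unstable (4 RHP root(s))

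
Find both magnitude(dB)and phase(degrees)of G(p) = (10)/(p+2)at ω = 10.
Substitute p = j*10: G(j10) = 0.192308 - 0.961538j.
|G| = 20*log₁₀(sqrt(Re²+Im²)) = -0.17 dB.
∠G = atan2(Im, Re) = -78.69°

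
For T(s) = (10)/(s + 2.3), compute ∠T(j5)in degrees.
Substitute s = j*5: T(j5) = 0.759327 - 1.65071j.
∠T(j5) = atan2(Im, Re) = atan2(-1.65071, 0.759327) = -65.30°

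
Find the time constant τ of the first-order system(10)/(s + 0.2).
First-order system: τ = -1/pole. Pole = -0.2. τ = -1/(-0.2) = 5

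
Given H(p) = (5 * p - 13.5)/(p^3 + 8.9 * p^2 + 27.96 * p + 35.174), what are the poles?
Set denominator = 0: p^3 + 8.9*p^2 + 27.96*p + 35.174 = (p + 4.3)(p^2 + 4.6*p + 8.18) = 0 → Poles: -2.3 + 1.7j, -2.3 - 1.7j, -4.3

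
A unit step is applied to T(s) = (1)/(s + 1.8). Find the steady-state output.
FVT: lim_{t→∞} y(t) = lim_{s→0} s*Y(s) where Y(s) = T(s)/s.
= lim_{s→0} T(s) = T(0) = num(0)/den(0) = 1/1.8 = 0.5556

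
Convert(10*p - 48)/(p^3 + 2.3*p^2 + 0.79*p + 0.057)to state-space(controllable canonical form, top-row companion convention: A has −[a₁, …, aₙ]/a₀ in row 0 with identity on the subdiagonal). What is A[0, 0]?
Reachable canonical form for den = p^3 + 2.3*p^2 + 0.79*p + 0.057: top row of A = -[a₁,a₂,...,aₙ]/a₀, ones on the subdiagonal, zeros elsewhere.
A = [[-2.3, -0.79, -0.057], [1, 0, 0], [0, 1, 0]].
A[0,0] = -2.3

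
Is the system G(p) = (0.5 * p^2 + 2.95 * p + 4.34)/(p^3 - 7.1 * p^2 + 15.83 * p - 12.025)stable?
Denominator: p^3 - 7.1*p^2 + 15.83*p - 12.025 = (p - 3.7)(p^2 - 3.4*p + 3.25). Poles: 1.7 + 0.6j, 1.7 - 0.6j, 3.7. All Re(p)<0: No (unstable)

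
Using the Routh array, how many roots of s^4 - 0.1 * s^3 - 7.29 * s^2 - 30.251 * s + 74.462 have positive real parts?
Routh array:
s^4: [1, -7.29, 74.462]; s^3: [-0.1, -30.251]; s^2: [-309.8, 74.462]; s^1: [-30.275]; s^0: [74.462]
First column: [1, -0.1, -309.8, -30.275, 74.462]. Sign changes = RHP roots = 2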